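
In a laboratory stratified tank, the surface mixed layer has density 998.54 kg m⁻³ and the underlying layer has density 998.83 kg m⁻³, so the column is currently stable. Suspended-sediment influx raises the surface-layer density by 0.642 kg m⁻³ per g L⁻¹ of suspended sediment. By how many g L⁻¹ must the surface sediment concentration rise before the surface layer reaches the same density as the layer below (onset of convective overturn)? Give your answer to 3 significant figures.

0.452 g L⁻¹

Density deficit of the surface layer: 998.83 − 998.54 = 0.29 kg m⁻³.
Required change = 0.29 / 0.642 = 0.452 g L⁻¹.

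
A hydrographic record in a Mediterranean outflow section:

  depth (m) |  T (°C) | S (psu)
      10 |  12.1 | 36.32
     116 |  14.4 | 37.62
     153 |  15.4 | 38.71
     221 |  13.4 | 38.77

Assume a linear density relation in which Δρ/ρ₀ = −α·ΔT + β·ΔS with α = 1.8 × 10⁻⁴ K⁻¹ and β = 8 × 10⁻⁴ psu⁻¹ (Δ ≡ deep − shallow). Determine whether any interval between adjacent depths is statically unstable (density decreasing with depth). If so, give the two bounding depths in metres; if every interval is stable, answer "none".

Evaluate Δρ/ρ₀ = −αΔT + βΔS across each adjacent pair:
  10–116 m: −αΔT+βΔS = −(1.8 × 10⁻⁴)(+2.3)+(8 × 10⁻⁴)(+1.30) = 6.3 × 10⁻⁴ → stable
  116–153 m: −αΔT+βΔS = −(1.8 × 10⁻⁴)(+1.0)+(8 × 10⁻⁴)(+1.09) = 6.9 × 10⁻⁴ → stable
  153–221 m: −αΔT+βΔS = −(1.8 × 10⁻⁴)(-2.0)+(8 × 10⁻⁴)(+0.06) = 4.1 × 10⁻⁴ → stable
Every interval has Δρ > 0: the column is stably stratified throughout.

none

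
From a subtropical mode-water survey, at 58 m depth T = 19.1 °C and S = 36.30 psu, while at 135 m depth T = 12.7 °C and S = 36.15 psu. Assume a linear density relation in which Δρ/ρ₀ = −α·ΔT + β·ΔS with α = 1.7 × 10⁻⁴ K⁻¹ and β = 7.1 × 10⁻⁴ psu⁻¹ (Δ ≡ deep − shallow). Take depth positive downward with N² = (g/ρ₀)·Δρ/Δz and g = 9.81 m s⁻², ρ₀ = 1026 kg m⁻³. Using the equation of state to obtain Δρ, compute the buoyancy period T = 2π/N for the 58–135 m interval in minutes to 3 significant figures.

ΔT = -6.4 K, ΔS = -0.15 psu (deep − shallow).
Δρ/ρ₀ = −αΔT + βΔS = 1.088 × 10⁻³ − 1.065 × 10⁻⁴ = 9.815 × 10⁻⁴, so Δρ ≈ 1.007 kg m⁻³.
N² = (g/ρ₀)·Δρ/Δz = g·(Δρ/ρ₀)/Δz = 9.81 × 9.815 × 10⁻⁴ / 77 = 1.2505 × 10⁻⁴ s⁻².
N = √(1.2505 × 10⁻⁴) = 0.011183 rad s⁻¹ → T = 2π/N = 561.85 s = 9.3642 min ≈ 9.36 min.

9.36 min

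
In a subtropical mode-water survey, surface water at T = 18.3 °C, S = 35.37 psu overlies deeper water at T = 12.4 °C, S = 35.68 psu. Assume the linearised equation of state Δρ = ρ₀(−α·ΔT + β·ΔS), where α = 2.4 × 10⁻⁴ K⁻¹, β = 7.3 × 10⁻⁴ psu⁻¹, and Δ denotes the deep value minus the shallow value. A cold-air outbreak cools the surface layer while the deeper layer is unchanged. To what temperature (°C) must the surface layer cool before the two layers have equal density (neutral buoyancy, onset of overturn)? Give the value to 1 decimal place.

Neutral buoyancy requires Δρ = 0, i.e. −α(T_deep − T_surf′) + β(S_deep − S_surf) = 0.
T_surf′ = T_deep − (β/α)·ΔS = 12.4 − (7.3 × 10⁻⁴/2.4 × 10⁻⁴)·(+0.31) = 11.457 °C.
Cooling required: 18.3 − (11.457) = 6.843 °C.

11.5 °C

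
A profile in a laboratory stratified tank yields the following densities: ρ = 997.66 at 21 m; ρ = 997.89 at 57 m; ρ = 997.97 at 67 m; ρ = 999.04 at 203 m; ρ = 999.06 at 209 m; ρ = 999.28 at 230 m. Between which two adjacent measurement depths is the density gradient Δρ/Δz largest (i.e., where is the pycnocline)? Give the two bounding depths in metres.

209–230 m

Compute the density gradient over each adjacent pair:
  21–57 m: Δρ/Δz = 0.23/36 = 6.4 × 10⁻³ kg m⁻⁴
  57–67 m: Δρ/Δz = 0.08/10 = 8.0 × 10⁻³ kg m⁻⁴
  67–203 m: Δρ/Δz = 1.07/136 = 7.9 × 10⁻³ kg m⁻⁴
  203–209 m: Δρ/Δz = 0.02/6 = 3.3 × 10⁻³ kg m⁻⁴
  209–230 m: Δρ/Δz = 0.22/21 = 0.010 kg m⁻⁴
The largest gradient is in the 209–230 m interval — the pycnocline.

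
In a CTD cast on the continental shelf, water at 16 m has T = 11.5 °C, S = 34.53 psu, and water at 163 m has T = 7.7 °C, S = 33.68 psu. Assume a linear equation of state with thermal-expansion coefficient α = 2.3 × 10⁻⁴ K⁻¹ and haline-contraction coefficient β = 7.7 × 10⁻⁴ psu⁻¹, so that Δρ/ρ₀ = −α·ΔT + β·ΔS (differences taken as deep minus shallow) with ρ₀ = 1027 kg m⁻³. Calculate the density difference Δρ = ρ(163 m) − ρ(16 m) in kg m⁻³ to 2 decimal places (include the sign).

ΔT = -3.8 K, ΔS = -0.85 psu (deep − shallow).
Δρ/ρ₀ = −(2.3 × 10⁻⁴)(-3.8) + (7.7 × 10⁻⁴)(-0.85) = 2.195 × 10⁻⁴.
Δρ = 1027 × (2.195 × 10⁻⁴) = +0.23 kg m⁻³.
Positive Δρ: denser below, stable.

+0.23 kg m⁻³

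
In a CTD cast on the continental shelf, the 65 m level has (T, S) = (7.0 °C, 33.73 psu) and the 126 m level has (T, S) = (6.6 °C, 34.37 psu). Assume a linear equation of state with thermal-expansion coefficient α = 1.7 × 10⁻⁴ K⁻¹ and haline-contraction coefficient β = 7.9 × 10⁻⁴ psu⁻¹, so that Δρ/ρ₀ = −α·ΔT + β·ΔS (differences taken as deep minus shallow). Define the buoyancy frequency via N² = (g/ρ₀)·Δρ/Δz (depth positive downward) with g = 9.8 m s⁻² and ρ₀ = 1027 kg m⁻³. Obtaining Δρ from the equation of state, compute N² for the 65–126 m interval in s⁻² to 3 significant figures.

ΔT = -0.4 K, ΔS = +0.64 psu (deep − shallow).
Δρ/ρ₀ = −αΔT + βΔS = 6.80 × 10⁻⁵ + 5.056 × 10⁻⁴ = 5.736 × 10⁻⁴, so Δρ ≈ 0.5891 kg m⁻³.
N² = (g/ρ₀)·Δρ/Δz = g·(Δρ/ρ₀)/Δz = 9.8 × 5.736 × 10⁻⁴ / 61 = 9.2152 × 10⁻⁵ s⁻² ≈ 9.22 × 10⁻⁵ s⁻².

9.22 × 10⁻⁵ s⁻²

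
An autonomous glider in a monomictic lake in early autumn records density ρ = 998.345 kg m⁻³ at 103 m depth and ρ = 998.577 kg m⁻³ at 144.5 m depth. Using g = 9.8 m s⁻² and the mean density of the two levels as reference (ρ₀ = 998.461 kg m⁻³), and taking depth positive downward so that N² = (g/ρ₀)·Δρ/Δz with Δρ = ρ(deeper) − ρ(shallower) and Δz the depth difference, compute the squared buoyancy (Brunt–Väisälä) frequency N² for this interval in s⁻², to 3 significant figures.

Δρ = 998.577 − 998.345 = 0.232 kg m⁻³ over Δz = 144.5 − 103 = 41.5 m.
N² = (9.8/998.461) × (0.232/41.5) = 5.4870 × 10⁻⁵ s⁻² ≈ 5.49 × 10⁻⁵ s⁻².

5.49 × 10⁻⁵ s⁻²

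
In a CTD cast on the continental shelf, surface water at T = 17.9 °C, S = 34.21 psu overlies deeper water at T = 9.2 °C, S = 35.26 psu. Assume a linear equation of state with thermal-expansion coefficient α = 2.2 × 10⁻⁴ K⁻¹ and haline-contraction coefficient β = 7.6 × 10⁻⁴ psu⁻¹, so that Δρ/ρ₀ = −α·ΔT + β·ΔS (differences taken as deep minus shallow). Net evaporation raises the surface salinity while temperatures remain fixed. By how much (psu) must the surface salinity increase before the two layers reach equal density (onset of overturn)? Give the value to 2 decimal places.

3.57 psu

Neutral buoyancy requires −α(T_deep − T_surf) + β(S_deep − S_surf′) = 0.
S_surf′ = S_deep − (α/β)·ΔT = 35.26 − (2.2 × 10⁻⁴/7.6 × 10⁻⁴)·(-8.7) = 37.7784 psu.
Increase required: 37.7784 − 34.21 = 3.5684 psu.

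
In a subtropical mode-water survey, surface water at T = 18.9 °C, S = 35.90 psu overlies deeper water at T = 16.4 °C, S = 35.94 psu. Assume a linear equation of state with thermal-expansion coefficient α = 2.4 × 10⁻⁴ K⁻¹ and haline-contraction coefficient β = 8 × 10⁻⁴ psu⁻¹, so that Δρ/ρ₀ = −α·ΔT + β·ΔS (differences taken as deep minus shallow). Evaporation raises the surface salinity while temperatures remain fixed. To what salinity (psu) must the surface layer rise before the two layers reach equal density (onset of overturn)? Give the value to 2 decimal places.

Neutral buoyancy requires −α(T_deep − T_surf) + β(S_deep − S_surf′) = 0.
S_surf′ = S_deep − (α/β)·ΔT = 35.94 − (2.4 × 10⁻⁴/8 × 10⁻⁴)·(-2.5) = 36.6900 psu.
Increase required: 36.6900 − 35.90 = 0.7900 psu.

36.69 psu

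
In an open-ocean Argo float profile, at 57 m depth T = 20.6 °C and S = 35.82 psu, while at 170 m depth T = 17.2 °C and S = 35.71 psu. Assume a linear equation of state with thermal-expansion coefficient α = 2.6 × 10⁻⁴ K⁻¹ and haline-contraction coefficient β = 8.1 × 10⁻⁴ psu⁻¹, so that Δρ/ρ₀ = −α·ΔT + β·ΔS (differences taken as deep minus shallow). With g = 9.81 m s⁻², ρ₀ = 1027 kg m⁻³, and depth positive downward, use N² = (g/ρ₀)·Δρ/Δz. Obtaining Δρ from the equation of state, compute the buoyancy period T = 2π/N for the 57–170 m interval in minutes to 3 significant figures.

ΔT = -3.4 K, ΔS = -0.11 psu (deep − shallow).
Δρ/ρ₀ = −αΔT + βΔS = 8.84 × 10⁻⁴ − 8.91 × 10⁻⁵ = 7.949 × 10⁻⁴, so Δρ ≈ 0.8164 kg m⁻³.
N² = (g/ρ₀)·Δρ/Δz = g·(Δρ/ρ₀)/Δz = 9.81 × 7.949 × 10⁻⁴ / 113 = 6.9009 × 10⁻⁵ s⁻².
N = √(6.9009 × 10⁻⁵) = 8.3072 × 10⁻³ rad s⁻¹ → T = 2π/N = 756.35 s = 12.606 min ≈ 12.6 min.

12.6 min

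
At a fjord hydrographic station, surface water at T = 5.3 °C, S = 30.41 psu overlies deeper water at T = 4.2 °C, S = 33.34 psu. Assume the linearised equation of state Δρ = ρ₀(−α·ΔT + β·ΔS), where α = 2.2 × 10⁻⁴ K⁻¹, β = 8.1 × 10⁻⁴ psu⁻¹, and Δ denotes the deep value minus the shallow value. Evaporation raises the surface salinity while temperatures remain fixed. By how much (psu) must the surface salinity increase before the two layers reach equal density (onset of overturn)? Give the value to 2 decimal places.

Neutral buoyancy requires −α(T_deep − T_surf) + β(S_deep − S_surf′) = 0.
S_surf′ = S_deep − (α/β)·ΔT = 33.34 − (2.2 × 10⁻⁴/8.1 × 10⁻⁴)·(-1.1) = 33.6388 psu.
Increase required: 33.6388 − 30.41 = 3.2288 psu.

3.23 psu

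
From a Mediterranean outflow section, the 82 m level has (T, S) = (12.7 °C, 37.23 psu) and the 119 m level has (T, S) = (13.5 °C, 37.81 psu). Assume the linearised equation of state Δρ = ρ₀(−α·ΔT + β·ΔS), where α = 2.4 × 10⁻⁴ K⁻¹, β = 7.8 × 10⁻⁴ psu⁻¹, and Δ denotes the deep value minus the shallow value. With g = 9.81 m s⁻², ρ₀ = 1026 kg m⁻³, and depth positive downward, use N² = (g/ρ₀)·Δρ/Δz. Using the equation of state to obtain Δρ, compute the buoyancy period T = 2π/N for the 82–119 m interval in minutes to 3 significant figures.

ΔT = +0.8 K, ΔS = +0.58 psu (deep − shallow).
Δρ/ρ₀ = −αΔT + βΔS = -1.92 × 10⁻⁴ + 4.524 × 10⁻⁴ = 2.604 × 10⁻⁴, so Δρ ≈ 0.2672 kg m⁻³.
N² = (g/ρ₀)·Δρ/Δz = g·(Δρ/ρ₀)/Δz = 9.81 × 2.604 × 10⁻⁴ / 37 = 6.9041 × 10⁻⁵ s⁻².
N = √(6.9041 × 10⁻⁵) = 8.3091 × 10⁻³ rad s⁻¹ → T = 2π/N = 756.18 s = 12.603 min ≈ 12.6 min.

12.6 min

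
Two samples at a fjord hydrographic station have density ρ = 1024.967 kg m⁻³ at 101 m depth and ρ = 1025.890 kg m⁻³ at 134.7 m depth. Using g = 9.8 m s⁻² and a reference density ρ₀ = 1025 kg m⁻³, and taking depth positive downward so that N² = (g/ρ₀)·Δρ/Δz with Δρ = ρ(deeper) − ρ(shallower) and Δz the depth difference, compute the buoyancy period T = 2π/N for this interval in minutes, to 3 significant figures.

Δρ = 1025.890 − 1024.967 = 0.923 kg m⁻³ over Δz = 134.7 − 101 = 33.7 m.
N² = (9.8/1025) × (0.923/33.7) = 2.6186 × 10⁻⁴ s⁻².
N = √(2.6186 × 10⁻⁴) = 0.016182 rad s⁻¹, so T = 2π/N = 388.28 s = 6.4713 min ≈ 6.47 min.

6.47 min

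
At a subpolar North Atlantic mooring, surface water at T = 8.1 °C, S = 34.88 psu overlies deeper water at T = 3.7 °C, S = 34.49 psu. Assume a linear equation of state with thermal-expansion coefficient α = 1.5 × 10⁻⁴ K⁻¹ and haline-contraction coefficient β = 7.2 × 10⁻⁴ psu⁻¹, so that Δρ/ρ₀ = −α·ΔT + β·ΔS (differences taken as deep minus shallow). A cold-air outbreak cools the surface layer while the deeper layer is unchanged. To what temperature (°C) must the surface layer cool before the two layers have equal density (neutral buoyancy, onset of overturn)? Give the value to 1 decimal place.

Neutral buoyancy requires Δρ = 0, i.e. −α(T_deep − T_surf′) + β(S_deep − S_surf) = 0.
T_surf′ = T_deep − (β/α)·ΔS = 3.7 − (7.2 × 10⁻⁴/1.5 × 10⁻⁴)·(-0.39) = 5.572 °C.
Cooling required: 8.1 − (5.572) = 2.528 °C.

5.6 °C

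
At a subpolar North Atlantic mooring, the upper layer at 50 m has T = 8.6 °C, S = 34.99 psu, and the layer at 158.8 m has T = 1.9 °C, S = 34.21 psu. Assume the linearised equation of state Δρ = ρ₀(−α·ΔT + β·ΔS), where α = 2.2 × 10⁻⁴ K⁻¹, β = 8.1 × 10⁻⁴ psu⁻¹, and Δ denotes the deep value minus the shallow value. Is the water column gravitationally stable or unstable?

ΔT = 1.9 − 8.6 = -6.7 K and ΔS = 34.21 − 34.99 = -0.78 psu (deep − shallow).
−αΔT = 1.474 × 10⁻³; βΔS = -6.318 × 10⁻⁴; sum Δρ/ρ₀ = 8.422 × 10⁻⁴.
Δρ/ρ₀ > 0, so Δρ > 0: deeper water is denser → statically stable.

stable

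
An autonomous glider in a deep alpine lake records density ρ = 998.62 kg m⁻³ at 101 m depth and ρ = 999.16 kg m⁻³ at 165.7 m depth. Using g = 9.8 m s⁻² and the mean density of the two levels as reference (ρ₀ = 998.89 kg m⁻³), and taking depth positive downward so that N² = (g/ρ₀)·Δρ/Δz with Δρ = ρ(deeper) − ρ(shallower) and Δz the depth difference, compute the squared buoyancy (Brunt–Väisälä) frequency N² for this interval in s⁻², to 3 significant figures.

8.19 × 10⁻⁵ s⁻²

Δρ = 999.16 − 998.62 = 0.54 kg m⁻³ over Δz = 165.7 − 101 = 64.7 m.
N² = (9.8/998.89) × (0.54/64.7) = 8.1884 × 10⁻⁵ s⁻² ≈ 8.19 × 10⁻⁵ s⁻².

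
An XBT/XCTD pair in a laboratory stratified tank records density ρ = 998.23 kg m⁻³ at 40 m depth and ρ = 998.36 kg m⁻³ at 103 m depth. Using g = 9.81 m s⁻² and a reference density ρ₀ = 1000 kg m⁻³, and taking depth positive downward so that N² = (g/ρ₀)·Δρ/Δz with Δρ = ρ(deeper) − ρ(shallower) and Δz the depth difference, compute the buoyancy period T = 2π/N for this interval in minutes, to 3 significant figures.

Δρ = 998.36 − 998.23 = 0.13 kg m⁻³ over Δz = 103 − 40 = 63 m.
N² = (9.81/1000) × (0.13/63) = 2.0243 × 10⁻⁵ s⁻².
N = √(2.0243 × 10⁻⁵) = 4.4992 × 10⁻³ rad s⁻¹, so T = 2π/N = 1.3965 × 10³ s = 23.275 min ≈ 23.3 min.

23.3 min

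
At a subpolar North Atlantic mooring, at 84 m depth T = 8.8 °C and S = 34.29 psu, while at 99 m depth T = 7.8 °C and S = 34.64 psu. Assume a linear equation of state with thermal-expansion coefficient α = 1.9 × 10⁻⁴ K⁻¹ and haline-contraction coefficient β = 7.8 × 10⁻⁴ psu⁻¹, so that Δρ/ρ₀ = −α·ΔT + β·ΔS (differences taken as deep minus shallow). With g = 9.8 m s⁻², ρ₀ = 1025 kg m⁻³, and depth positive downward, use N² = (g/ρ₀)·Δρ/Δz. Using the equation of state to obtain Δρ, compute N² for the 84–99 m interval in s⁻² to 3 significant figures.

ΔT = -1.0 K, ΔS = +0.35 psu (deep − shallow).
Δρ/ρ₀ = −αΔT + βΔS = 1.90 × 10⁻⁴ + 2.73 × 10⁻⁴ = 4.63 × 10⁻⁴, so Δρ ≈ 0.4746 kg m⁻³.
N² = (g/ρ₀)·Δρ/Δz = g·(Δρ/ρ₀)/Δz = 9.8 × 4.63 × 10⁻⁴ / 15 = 3.0249 × 10⁻⁴ s⁻² ≈ 3.02 × 10⁻⁴ s⁻².

3.02 × 10⁻⁴ s⁻²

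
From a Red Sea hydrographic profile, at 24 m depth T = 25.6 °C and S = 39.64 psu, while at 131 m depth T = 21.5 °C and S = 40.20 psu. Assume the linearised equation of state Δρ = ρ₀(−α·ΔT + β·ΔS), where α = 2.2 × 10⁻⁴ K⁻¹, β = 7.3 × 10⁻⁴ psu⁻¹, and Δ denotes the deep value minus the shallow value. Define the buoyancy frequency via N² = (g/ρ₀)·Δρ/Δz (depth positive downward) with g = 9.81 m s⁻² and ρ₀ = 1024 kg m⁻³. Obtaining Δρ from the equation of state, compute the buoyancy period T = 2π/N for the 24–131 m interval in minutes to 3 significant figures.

ΔT = -4.1 K, ΔS = +0.56 psu (deep − shallow).
Δρ/ρ₀ = −αΔT + βΔS = 9.02 × 10⁻⁴ + 4.088 × 10⁻⁴ = 1.3108 × 10⁻³, so Δρ ≈ 1.342 kg m⁻³.
N² = (g/ρ₀)·Δρ/Δz = g·(Δρ/ρ₀)/Δz = 9.81 × 1.3108 × 10⁻³ / 107 = 1.2018 × 10⁻⁴ s⁻².
N = √(1.2018 × 10⁻⁴) = 0.010963 rad s⁻¹ → T = 2π/N = 573.13 s = 9.5522 min ≈ 9.55 min.

9.55 min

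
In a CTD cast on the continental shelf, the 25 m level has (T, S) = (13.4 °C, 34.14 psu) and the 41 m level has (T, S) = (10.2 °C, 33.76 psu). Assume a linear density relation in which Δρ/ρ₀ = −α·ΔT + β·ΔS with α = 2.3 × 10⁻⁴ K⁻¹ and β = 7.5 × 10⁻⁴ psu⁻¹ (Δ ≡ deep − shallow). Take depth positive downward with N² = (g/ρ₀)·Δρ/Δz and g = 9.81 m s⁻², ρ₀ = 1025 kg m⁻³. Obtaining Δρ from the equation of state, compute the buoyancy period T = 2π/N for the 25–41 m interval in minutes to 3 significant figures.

6.30 min

ΔT = -3.2 K, ΔS = -0.38 psu (deep − shallow).
Δρ/ρ₀ = −αΔT + βΔS = 7.36 × 10⁻⁴ − 2.85 × 10⁻⁴ = 4.51 × 10⁻⁴, so Δρ ≈ 0.4623 kg m⁻³.
N² = (g/ρ₀)·Δρ/Δz = g·(Δρ/ρ₀)/Δz = 9.81 × 4.51 × 10⁻⁴ / 16 = 2.7652 × 10⁻⁴ s⁻².
N = √(2.7652 × 10⁻⁴) = 0.016629 rad s⁻¹ → T = 2π/N = 377.85 s = 6.2975 min ≈ 6.30 min.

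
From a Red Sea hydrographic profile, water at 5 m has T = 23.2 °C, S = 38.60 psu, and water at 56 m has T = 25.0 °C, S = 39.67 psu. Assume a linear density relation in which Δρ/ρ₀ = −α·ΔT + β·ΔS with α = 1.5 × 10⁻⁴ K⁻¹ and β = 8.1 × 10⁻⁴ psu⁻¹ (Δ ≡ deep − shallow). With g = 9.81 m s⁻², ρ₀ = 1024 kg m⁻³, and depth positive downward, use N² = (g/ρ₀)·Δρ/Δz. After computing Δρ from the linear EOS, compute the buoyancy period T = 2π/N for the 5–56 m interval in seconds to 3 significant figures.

586 s

ΔT = +1.8 K, ΔS = +1.07 psu (deep − shallow).
Δρ/ρ₀ = −αΔT + βΔS = -2.70 × 10⁻⁴ + 8.667 × 10⁻⁴ = 5.967 × 10⁻⁴, so Δρ ≈ 0.6110 kg m⁻³.
N² = (g/ρ₀)·Δρ/Δz = g·(Δρ/ρ₀)/Δz = 9.81 × 5.967 × 10⁻⁴ / 51 = 1.1478 × 10⁻⁴ s⁻².
N = √(1.1478 × 10⁻⁴) = 0.010714 rad s⁻¹ → T = 2π/N = 586.45 s ≈ 586 s.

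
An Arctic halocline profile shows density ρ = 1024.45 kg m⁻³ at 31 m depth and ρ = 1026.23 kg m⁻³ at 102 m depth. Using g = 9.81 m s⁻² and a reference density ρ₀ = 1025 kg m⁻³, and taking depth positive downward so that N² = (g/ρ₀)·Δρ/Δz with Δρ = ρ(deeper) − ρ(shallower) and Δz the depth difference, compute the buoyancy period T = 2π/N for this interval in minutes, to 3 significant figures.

Δρ = 1026.23 − 1024.45 = 1.78 kg m⁻³ over Δz = 102 − 31 = 71 m.
N² = (9.81/1025) × (1.78/71) = 2.3994 × 10⁻⁴ s⁻².
N = √(2.3994 × 10⁻⁴) = 0.015490 rad s⁻¹, so T = 2π/N = 405.63 s = 6.7605 min ≈ 6.76 min.

6.76 min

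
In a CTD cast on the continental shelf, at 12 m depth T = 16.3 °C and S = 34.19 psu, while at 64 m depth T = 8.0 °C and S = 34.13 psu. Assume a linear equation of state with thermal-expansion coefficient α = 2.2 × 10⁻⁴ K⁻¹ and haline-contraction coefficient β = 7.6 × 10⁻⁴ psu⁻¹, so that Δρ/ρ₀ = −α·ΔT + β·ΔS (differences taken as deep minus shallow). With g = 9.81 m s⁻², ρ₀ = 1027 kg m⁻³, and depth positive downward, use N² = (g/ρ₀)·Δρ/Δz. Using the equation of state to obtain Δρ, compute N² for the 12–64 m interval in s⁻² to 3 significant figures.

3.36 × 10⁻⁴ s⁻²

ΔT = -8.3 K, ΔS = -0.06 psu (deep − shallow).
Δρ/ρ₀ = −αΔT + βΔS = 1.826 × 10⁻³ − 4.56 × 10⁻⁵ = 1.7804 × 10⁻³, so Δρ ≈ 1.828 kg m⁻³.
N² = (g/ρ₀)·Δρ/Δz = g·(Δρ/ρ₀)/Δz = 9.81 × 1.7804 × 10⁻³ / 52 = 3.3588 × 10⁻⁴ s⁻² ≈ 3.36 × 10⁻⁴ s⁻².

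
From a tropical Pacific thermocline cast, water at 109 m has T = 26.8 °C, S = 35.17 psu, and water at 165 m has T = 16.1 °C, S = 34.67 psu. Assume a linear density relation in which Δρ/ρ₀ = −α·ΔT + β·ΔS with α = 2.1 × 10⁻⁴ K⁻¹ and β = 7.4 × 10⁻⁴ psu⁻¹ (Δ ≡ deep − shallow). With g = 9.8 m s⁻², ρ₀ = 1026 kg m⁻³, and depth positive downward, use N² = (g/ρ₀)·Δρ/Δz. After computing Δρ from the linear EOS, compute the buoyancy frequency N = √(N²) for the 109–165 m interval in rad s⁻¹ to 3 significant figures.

0.0181 rad s⁻¹

ΔT = -10.7 K, ΔS = -0.50 psu (deep − shallow).
Δρ/ρ₀ = −αΔT + βΔS = 2.247 × 10⁻³ − 3.70 × 10⁻⁴ = 1.877 × 10⁻³, so Δρ ≈ 1.926 kg m⁻³.
N² = (g/ρ₀)·Δρ/Δz = g·(Δρ/ρ₀)/Δz = 9.8 × 1.877 × 10⁻³ / 56 = 3.2848 × 10⁻⁴ s⁻².
N = √(3.2848 × 10⁻⁴) = 0.018124 rad s⁻¹ ≈ 0.0181 rad s⁻¹.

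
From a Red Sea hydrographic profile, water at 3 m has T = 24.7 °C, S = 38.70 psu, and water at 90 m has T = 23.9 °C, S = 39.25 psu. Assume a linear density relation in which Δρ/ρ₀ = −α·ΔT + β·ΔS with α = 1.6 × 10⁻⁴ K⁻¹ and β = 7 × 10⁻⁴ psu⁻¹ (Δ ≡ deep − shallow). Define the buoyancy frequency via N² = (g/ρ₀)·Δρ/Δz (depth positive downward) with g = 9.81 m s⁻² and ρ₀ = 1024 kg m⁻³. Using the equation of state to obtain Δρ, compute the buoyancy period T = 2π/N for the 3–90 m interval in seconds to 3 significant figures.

ΔT = -0.8 K, ΔS = +0.55 psu (deep − shallow).
Δρ/ρ₀ = −αΔT + βΔS = 1.28 × 10⁻⁴ + 3.85 × 10⁻⁴ = 5.13 × 10⁻⁴, so Δρ ≈ 0.5253 kg m⁻³.
N² = (g/ρ₀)·Δρ/Δz = g·(Δρ/ρ₀)/Δz = 9.81 × 5.13 × 10⁻⁴ / 87 = 5.7845 × 10⁻⁵ s⁻².
N = √(5.7845 × 10⁻⁵) = 7.6056 × 10⁻³ rad s⁻¹ → T = 2π/N = 826.13 s ≈ 826 s.

826 s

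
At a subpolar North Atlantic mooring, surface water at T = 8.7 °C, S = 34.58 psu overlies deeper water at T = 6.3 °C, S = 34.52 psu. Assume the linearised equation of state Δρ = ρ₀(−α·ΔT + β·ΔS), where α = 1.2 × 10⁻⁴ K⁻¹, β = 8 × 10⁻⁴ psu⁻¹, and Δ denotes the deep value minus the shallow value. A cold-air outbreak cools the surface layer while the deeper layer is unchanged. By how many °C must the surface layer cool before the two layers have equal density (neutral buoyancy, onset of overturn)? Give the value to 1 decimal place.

Neutral buoyancy requires Δρ = 0, i.e. −α(T_deep − T_surf′) + β(S_deep − S_surf) = 0.
T_surf′ = T_deep − (β/α)·ΔS = 6.3 − (8 × 10⁻⁴/1.2 × 10⁻⁴)·(-0.06) = 6.700 °C.
Cooling required: 8.7 − (6.700) = 2.000 °C.

2.0 °C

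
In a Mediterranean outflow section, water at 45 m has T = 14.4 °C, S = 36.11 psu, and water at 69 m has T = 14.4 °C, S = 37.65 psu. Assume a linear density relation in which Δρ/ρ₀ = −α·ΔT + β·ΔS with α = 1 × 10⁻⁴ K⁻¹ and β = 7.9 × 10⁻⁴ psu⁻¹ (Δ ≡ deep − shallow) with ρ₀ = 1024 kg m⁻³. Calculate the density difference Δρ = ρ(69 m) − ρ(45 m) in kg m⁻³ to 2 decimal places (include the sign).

+1.25 kg m⁻³

ΔT = +0.0 K, ΔS = +1.54 psu (deep − shallow).
Δρ/ρ₀ = −(1 × 10⁻⁴)(+0.0) + (7.9 × 10⁻⁴)(+1.54) = 1.2166 × 10⁻³.
Δρ = 1024 × (1.2166 × 10⁻³) = +1.25 kg m⁻³.
Positive Δρ: denser below, stable.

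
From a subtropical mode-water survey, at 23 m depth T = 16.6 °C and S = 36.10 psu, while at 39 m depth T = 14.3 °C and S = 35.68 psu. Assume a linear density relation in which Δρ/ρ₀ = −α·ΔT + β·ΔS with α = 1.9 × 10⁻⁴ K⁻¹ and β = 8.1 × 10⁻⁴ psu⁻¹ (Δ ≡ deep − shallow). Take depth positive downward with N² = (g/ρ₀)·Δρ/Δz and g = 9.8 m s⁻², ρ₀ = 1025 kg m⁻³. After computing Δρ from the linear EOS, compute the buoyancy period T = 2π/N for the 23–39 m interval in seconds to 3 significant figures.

ΔT = -2.3 K, ΔS = -0.42 psu (deep − shallow).
Δρ/ρ₀ = −αΔT + βΔS = 4.37 × 10⁻⁴ − 3.402 × 10⁻⁴ = 9.68 × 10⁻⁵, so Δρ ≈ 0.09922 kg m⁻³.
N² = (g/ρ₀)·Δρ/Δz = g·(Δρ/ρ₀)/Δz = 9.8 × 9.68 × 10⁻⁵ / 16 = 5.9290 × 10⁻⁵ s⁻².
N = √(5.9290 × 10⁻⁵) = 7.7000 × 10⁻³ rad s⁻¹ → T = 2π/N = 816.00 s ≈ 816 s.

816 s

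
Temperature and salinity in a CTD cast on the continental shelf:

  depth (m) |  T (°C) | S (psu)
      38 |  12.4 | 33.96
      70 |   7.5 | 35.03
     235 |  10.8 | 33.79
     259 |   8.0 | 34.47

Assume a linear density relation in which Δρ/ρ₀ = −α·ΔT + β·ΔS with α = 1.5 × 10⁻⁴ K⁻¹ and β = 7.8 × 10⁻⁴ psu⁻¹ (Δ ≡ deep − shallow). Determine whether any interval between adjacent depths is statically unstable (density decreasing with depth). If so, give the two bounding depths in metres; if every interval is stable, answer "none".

Evaluate Δρ/ρ₀ = −αΔT + βΔS across each adjacent pair:
  38–70 m: −αΔT+βΔS = −(1.5 × 10⁻⁴)(-4.9)+(7.8 × 10⁻⁴)(+1.07) = 1.6 × 10⁻³ → stable
  70–235 m: −αΔT+βΔS = −(1.5 × 10⁻⁴)(+3.3)+(7.8 × 10⁻⁴)(-1.24) = -1.5 × 10⁻³ → UNSTABLE
  235–259 m: −αΔT+βΔS = −(1.5 × 10⁻⁴)(-2.8)+(7.8 × 10⁻⁴)(+0.68) = 9.5 × 10⁻⁴ → stable
The 70–235 m interval has Δρ < 0: lighter water underlies denser water.

70–235 m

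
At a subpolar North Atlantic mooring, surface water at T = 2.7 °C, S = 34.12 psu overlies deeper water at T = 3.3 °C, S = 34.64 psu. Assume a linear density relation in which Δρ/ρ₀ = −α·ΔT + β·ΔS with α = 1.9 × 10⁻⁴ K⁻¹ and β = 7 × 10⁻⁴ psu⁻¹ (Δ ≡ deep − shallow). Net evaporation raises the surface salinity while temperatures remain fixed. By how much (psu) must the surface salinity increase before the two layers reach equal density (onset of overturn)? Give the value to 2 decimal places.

Neutral buoyancy requires −α(T_deep − T_surf) + β(S_deep − S_surf′) = 0.
S_surf′ = S_deep − (α/β)·ΔT = 34.64 − (1.9 × 10⁻⁴/7 × 10⁻⁴)·(+0.6) = 34.4771 psu.
Increase required: 34.4771 − 34.12 = 0.3571 psu.

0.36 psu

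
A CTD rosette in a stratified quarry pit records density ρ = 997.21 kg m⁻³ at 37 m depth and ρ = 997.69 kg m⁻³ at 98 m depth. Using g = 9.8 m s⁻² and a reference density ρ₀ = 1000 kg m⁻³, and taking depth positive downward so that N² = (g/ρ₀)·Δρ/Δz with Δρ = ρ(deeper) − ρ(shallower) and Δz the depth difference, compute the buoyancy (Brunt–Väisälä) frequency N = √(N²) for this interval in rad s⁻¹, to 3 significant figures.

8.78 × 10⁻³ rad s⁻¹

Δρ = 997.69 − 997.21 = 0.48 kg m⁻³ over Δz = 98 − 37 = 61 m.
N² = (9.8/1000) × (0.48/61) = 7.7115 × 10⁻⁵ s⁻².
N = √(7.7115 × 10⁻⁵) = 8.7815 × 10⁻³ rad s⁻¹ ≈ 8.78 × 10⁻³ rad s⁻¹.
A positive N² confirms static stability across the interval.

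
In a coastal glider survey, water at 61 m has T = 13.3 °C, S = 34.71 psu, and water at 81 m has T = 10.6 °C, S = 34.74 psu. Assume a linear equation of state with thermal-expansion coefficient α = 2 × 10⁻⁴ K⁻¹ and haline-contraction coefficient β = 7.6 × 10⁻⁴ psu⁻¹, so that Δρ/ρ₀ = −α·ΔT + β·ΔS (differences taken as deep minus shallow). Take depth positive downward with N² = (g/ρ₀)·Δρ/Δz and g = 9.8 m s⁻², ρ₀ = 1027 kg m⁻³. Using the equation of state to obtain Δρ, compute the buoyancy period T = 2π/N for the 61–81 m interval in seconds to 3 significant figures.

378 s

ΔT = -2.7 K, ΔS = +0.03 psu (deep − shallow).
Δρ/ρ₀ = −αΔT + βΔS = 5.40 × 10⁻⁴ + 2.28 × 10⁻⁵ = 5.628 × 10⁻⁴, so Δρ ≈ 0.5780 kg m⁻³.
N² = (g/ρ₀)·Δρ/Δz = g·(Δρ/ρ₀)/Δz = 9.8 × 5.628 × 10⁻⁴ / 20 = 2.7577 × 10⁻⁴ s⁻².
N = √(2.7577 × 10⁻⁴) = 0.016606 rad s⁻¹ → T = 2π/N = 378.37 s ≈ 378 s.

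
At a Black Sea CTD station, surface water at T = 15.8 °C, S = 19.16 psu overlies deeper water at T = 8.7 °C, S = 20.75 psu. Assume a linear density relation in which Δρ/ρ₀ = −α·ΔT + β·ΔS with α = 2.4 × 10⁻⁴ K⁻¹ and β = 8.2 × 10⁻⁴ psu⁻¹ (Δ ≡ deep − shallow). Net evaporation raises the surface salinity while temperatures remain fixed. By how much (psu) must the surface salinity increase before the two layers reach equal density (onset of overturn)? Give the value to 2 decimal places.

Neutral buoyancy requires −α(T_deep − T_surf) + β(S_deep − S_surf′) = 0.
S_surf′ = S_deep − (α/β)·ΔT = 20.75 − (2.4 × 10⁻⁴/8.2 × 10⁻⁴)·(-7.1) = 22.8280 psu.
Increase required: 22.8280 − 19.16 = 3.6680 psu.

3.67 psu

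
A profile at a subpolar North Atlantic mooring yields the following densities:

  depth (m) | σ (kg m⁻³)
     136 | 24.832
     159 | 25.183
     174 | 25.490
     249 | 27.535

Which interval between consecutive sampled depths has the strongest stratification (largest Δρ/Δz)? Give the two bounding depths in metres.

174–249 m

Compute the density gradient over each adjacent pair:
  136–159 m: Δρ/Δz = 0.351/23 = 0.015 kg m⁻⁴
  159–174 m: Δρ/Δz = 0.307/15 = 0.020 kg m⁻⁴
  174–249 m: Δρ/Δz = 2.045/75 = 0.027 kg m⁻⁴
The largest gradient is in the 174–249 m interval — the pycnocline.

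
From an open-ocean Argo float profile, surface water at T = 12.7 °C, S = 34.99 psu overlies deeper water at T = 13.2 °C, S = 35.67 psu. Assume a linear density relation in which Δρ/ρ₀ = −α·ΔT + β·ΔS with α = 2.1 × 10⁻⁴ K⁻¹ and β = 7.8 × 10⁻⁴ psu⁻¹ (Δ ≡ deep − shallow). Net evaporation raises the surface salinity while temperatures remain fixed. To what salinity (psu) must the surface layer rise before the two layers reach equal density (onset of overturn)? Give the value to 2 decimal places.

35.54 psu

Neutral buoyancy requires −α(T_deep − T_surf) + β(S_deep − S_surf′) = 0.
S_surf′ = S_deep − (α/β)·ΔT = 35.67 − (2.1 × 10⁻⁴/7.8 × 10⁻⁴)·(+0.5) = 35.5354 psu.
Increase required: 35.5354 − 34.99 = 0.5454 psu.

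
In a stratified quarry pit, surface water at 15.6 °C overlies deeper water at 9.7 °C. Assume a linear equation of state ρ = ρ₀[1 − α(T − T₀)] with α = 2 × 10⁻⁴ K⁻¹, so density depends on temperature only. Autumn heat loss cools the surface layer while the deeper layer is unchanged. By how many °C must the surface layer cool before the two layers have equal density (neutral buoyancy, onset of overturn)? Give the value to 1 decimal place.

5.9 °C

With temperature the only control, equal density requires T_surf′ = T_deep.
T_surf′ = 9.7 °C.
Cooling required: 15.6 − 9.7 = 5.9 °C.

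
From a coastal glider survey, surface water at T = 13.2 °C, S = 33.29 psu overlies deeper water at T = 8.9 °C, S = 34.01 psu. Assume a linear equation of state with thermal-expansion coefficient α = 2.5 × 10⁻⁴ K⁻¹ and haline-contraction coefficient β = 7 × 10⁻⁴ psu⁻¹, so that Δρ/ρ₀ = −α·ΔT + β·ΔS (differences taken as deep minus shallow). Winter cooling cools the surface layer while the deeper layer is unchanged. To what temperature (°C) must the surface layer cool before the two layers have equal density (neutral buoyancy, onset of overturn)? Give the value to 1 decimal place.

Neutral buoyancy requires Δρ = 0, i.e. −α(T_deep − T_surf′) + β(S_deep − S_surf) = 0.
T_surf′ = T_deep − (β/α)·ΔS = 8.9 − (7 × 10⁻⁴/2.5 × 10⁻⁴)·(+0.72) = 6.884 °C.
Cooling required: 13.2 − (6.884) = 6.316 °C.

6.9 °C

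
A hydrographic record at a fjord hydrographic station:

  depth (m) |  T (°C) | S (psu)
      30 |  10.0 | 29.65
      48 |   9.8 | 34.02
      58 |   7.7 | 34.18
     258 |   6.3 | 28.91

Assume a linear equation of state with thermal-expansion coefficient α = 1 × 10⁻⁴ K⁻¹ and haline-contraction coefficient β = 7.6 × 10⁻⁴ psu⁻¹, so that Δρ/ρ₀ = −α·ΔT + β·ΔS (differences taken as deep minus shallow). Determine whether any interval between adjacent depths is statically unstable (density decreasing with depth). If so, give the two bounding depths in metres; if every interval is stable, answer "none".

58–258 m

Evaluate Δρ/ρ₀ = −αΔT + βΔS across each adjacent pair:
  30–48 m: −αΔT+βΔS = −(1 × 10⁻⁴)(-0.2)+(7.6 × 10⁻⁴)(+4.37) = 3.3 × 10⁻³ → stable
  48–58 m: −αΔT+βΔS = −(1 × 10⁻⁴)(-2.1)+(7.6 × 10⁻⁴)(+0.16) = 3.3 × 10⁻⁴ → stable
  58–258 m: −αΔT+βΔS = −(1 × 10⁻⁴)(-1.4)+(7.6 × 10⁻⁴)(-5.27) = -3.9 × 10⁻³ → UNSTABLE
The 58–258 m interval has Δρ < 0: lighter water underlies denser water.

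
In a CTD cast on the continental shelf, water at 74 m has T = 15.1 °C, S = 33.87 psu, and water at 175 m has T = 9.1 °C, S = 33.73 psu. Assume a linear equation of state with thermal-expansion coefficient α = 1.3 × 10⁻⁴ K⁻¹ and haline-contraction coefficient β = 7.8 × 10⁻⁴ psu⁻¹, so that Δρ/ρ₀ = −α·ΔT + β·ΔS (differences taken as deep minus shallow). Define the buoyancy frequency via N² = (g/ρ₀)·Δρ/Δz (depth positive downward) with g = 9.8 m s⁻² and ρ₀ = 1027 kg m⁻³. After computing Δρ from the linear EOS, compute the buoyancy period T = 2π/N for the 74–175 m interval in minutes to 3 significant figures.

13.0 min

ΔT = -6.0 K, ΔS = -0.14 psu (deep − shallow).
Δρ/ρ₀ = −αΔT + βΔS = 7.80 × 10⁻⁴ − 1.092 × 10⁻⁴ = 6.708 × 10⁻⁴, so Δρ ≈ 0.6889 kg m⁻³.
N² = (g/ρ₀)·Δρ/Δz = g·(Δρ/ρ₀)/Δz = 9.8 × 6.708 × 10⁻⁴ / 101 = 6.5088 × 10⁻⁵ s⁻².
N = √(6.5088 × 10⁻⁵) = 8.0677 × 10⁻³ rad s⁻¹ → T = 2π/N = 778.81 s = 12.980 min ≈ 13.0 min.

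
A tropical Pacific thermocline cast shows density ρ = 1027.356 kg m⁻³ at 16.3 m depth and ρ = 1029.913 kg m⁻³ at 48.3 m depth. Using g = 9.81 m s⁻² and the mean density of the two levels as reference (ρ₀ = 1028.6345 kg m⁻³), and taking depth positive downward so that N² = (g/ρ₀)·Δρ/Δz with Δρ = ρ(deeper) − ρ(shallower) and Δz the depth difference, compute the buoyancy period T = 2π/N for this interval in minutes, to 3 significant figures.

3.79 min

Δρ = 1029.913 − 1027.356 = 2.557 kg m⁻³ over Δz = 48.3 − 16.3 = 32 m.
N² = (9.81/1028.6345) × (2.557/32) = 7.6206 × 10⁻⁴ s⁻².
N = √(7.6206 × 10⁻⁴) = 0.027605 rad s⁻¹, so T = 2π/N = 227.61 s = 3.7935 min ≈ 3.79 min.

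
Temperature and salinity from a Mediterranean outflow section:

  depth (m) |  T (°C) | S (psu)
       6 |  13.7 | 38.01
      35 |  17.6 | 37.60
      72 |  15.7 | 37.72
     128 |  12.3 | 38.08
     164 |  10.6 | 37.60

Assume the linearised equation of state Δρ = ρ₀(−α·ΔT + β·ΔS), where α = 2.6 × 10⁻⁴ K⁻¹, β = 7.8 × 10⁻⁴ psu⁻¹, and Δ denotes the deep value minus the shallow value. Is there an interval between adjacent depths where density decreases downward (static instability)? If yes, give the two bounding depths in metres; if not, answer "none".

Evaluate Δρ/ρ₀ = −αΔT + βΔS across each adjacent pair:
  6–35 m: −αΔT+βΔS = −(2.6 × 10⁻⁴)(+3.9)+(7.8 × 10⁻⁴)(-0.41) = -1.3 × 10⁻³ → UNSTABLE
  35–72 m: −αΔT+βΔS = −(2.6 × 10⁻⁴)(-1.9)+(7.8 × 10⁻⁴)(+0.12) = 5.9 × 10⁻⁴ → stable
  72–128 m: −αΔT+βΔS = −(2.6 × 10⁻⁴)(-3.4)+(7.8 × 10⁻⁴)(+0.36) = 1.2 × 10⁻³ → stable
  128–164 m: −αΔT+βΔS = −(2.6 × 10⁻⁴)(-1.7)+(7.8 × 10⁻⁴)(-0.48) = 6.8 × 10⁻⁵ → stable
The 6–35 m interval has Δρ < 0: lighter water underlies denser water.

6–35 m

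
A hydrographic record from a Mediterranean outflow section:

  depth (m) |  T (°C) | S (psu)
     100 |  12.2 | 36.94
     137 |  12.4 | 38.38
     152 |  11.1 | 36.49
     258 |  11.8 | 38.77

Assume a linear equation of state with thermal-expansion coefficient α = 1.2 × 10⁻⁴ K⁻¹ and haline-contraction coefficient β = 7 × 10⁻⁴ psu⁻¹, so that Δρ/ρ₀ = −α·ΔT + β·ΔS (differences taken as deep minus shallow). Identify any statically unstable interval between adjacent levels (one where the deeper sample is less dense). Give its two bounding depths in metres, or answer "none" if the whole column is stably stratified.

137–152 m

Evaluate Δρ/ρ₀ = −αΔT + βΔS across each adjacent pair:
  100–137 m: −αΔT+βΔS = −(1.2 × 10⁻⁴)(+0.2)+(7 × 10⁻⁴)(+1.44) = 9.8 × 10⁻⁴ → stable
  137–152 m: −αΔT+βΔS = −(1.2 × 10⁻⁴)(-1.3)+(7 × 10⁻⁴)(-1.89) = -1.2 × 10⁻³ → UNSTABLE
  152–258 m: −αΔT+βΔS = −(1.2 × 10⁻⁴)(+0.7)+(7 × 10⁻⁴)(+2.28) = 1.5 × 10⁻³ → stable
The 137–152 m interval has Δρ < 0: lighter water underlies denser water.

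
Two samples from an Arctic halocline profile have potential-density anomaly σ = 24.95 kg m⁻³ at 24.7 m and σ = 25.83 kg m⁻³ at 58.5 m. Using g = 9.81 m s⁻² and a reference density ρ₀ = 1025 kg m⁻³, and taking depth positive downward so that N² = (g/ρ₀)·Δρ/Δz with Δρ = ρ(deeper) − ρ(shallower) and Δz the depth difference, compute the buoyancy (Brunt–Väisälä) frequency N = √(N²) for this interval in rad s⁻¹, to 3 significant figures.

0.0158 rad s⁻¹

Δρ = 1025.83 − 1024.95 = 0.88 kg m⁻³ over Δz = 58.5 − 24.7 = 33.8 m.
N² = (9.81/1025) × (0.88/33.8) = 2.4918 × 10⁻⁴ s⁻².
N = √(2.4918 × 10⁻⁴) = 0.015785 rad s⁻¹ ≈ 0.0158 rad s⁻¹.
Since Δρ > 0 the layer is stably stratified.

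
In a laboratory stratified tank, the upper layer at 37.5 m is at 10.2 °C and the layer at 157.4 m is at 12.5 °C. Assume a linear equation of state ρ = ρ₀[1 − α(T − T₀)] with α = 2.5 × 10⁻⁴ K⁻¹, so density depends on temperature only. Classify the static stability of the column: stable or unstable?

ΔT = 12.5 − 10.2 = +2.3 K, so Δρ/ρ₀ = −αΔT = -5.75 × 10⁻⁴.
Δρ/ρ₀ < 0, so Δρ < 0: deeper water is lighter → statically unstable; the column would overturn.

unstable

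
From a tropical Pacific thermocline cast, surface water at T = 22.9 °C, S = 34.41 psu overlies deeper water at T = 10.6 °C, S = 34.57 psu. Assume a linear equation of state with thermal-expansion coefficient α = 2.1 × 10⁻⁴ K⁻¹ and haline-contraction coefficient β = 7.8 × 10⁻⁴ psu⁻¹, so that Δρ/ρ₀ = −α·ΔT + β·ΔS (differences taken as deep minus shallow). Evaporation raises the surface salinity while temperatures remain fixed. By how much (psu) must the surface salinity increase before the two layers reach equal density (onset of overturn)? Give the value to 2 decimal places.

Neutral buoyancy requires −α(T_deep − T_surf) + β(S_deep − S_surf′) = 0.
S_surf′ = S_deep − (α/β)·ΔT = 34.57 − (2.1 × 10⁻⁴/7.8 × 10⁻⁴)·(-12.3) = 37.8815 psu.
Increase required: 37.8815 − 34.41 = 3.4715 psu.

3.47 psu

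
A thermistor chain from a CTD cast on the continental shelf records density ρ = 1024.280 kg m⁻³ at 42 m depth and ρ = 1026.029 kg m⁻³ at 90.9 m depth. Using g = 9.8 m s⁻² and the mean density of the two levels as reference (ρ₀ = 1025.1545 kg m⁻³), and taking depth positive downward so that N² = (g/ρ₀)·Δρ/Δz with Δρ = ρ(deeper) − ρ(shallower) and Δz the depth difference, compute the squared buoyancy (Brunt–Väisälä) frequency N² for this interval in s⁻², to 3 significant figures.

3.42 × 10⁻⁴ s⁻²

Δρ = 1026.029 − 1024.280 = 1.749 kg m⁻³ over Δz = 90.9 − 42 = 48.9 m.
N² = (9.8/1025.1545) × (1.749/48.9) = 3.4191 × 10⁻⁴ s⁻² ≈ 3.42 × 10⁻⁴ s⁻².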